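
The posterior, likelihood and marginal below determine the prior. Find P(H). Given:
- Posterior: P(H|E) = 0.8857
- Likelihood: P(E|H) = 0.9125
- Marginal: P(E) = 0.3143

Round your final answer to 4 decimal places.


From Bayes' theorem: P(H|E) = P(E|H) × P(H) / P(E)

Rearranging for P(H):
P(H) = P(H|E) × P(E) / P(E|H)
     = 0.8857 × 0.3143 / 0.9125
     = 0.27837551 / 0.9125
     = 0.3051


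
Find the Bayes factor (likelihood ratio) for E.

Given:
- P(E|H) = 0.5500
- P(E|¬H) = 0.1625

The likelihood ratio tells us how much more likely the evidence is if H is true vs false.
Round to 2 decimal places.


Likelihood Ratio (LR) = P(E|H) / P(E|¬H)

LR = 0.5500 / 0.1625
   = 3.38

The evidence is 3.38 times more likely if H is true than if H is false.
Because LR exceeds 1, E is evidence for H.


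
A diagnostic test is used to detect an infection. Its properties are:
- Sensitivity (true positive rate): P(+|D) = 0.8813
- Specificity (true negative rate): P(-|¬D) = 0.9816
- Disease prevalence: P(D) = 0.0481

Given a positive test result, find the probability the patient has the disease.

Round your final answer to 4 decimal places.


Let D = has disease, + = positive test

Given:
- P(D) = 0.0481 (prevalence)
- P(+|D) = 0.8813 (sensitivity)
- P(-|¬D) = 0.9816 (specificity)
- P(+|¬D) = 0.0184 (false positive rate = 1 - specificity)

Step 1: Find P(+)
P(+) = P(+|D)P(D) + P(+|¬D)P(¬D)
     = 0.8813 × 0.0481 + 0.0184 × 0.9519
     = 0.04239053 + 0.01751496
     = 0.05990549

Step 2: Apply Bayes' theorem for P(D|+)
P(D|+) = P(+|D)P(D) / P(+)
       = 0.04239053 / 0.05990549
       = 0.7076


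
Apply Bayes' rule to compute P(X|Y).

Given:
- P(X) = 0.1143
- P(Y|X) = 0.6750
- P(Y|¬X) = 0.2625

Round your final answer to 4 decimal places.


Bayes' theorem: P(X|Y) = P(Y|X) × P(X) / P(Y)

Step 1: Calculate P(Y) using law of total probability
P(Y) = P(Y|X)P(X) + P(Y|¬X)P(¬X)
     = 0.6750 × 0.1143 + 0.2625 × 0.8857
     = 0.07715250 + 0.23249625
     = 0.30964875

Step 2: Apply Bayes' theorem
P(X|Y) = P(Y|X) × P(X) / P(Y)
       = 0.07715250 / 0.30964875
       = 0.2492


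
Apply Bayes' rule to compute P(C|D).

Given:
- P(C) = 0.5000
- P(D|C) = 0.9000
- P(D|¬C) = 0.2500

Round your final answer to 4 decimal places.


Bayes' theorem: P(C|D) = P(D|C) × P(C) / P(D)

Step 1: Calculate P(D) using law of total probability
P(D) = P(D|C)P(C) + P(D|¬C)P(¬C)
     = 0.9000 × 0.5000 + 0.2500 × 0.5000
     = 0.45000000 + 0.12500000
     = 0.57500000

Step 2: Apply Bayes' theorem
P(C|D) = P(D|C) × P(C) / P(D)
       = 0.45000000 / 0.57500000
       = 0.7826


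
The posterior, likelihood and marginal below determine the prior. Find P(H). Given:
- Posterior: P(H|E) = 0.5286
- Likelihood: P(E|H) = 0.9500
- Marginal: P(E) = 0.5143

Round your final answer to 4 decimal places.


From Bayes' theorem: P(H|E) = P(E|H) × P(H) / P(E)

Rearranging for P(H):
P(H) = P(H|E) × P(E) / P(E|H)
     = 0.5286 × 0.5143 / 0.9500
     = 0.27185898 / 0.9500
     = 0.2862


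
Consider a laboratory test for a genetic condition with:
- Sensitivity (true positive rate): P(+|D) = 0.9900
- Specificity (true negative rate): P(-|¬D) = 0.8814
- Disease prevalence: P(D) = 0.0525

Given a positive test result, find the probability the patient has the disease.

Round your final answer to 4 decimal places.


Let D = has disease, + = positive test

Given:
- P(D) = 0.0525 (prevalence)
- P(+|D) = 0.9900 (sensitivity)
- P(-|¬D) = 0.8814 (specificity)
- P(+|¬D) = 0.1186 (false positive rate = 1 - specificity)

Step 1: Find P(+)
P(+) = P(+|D)P(D) + P(+|¬D)P(¬D)
     = 0.9900 × 0.0525 + 0.1186 × 0.9475
     = 0.05197500 + 0.11237350
     = 0.16434850

Step 2: Apply Bayes' theorem for P(D|+)
P(D|+) = P(+|D)P(D) / P(+)
       = 0.05197500 / 0.16434850
       = 0.3162


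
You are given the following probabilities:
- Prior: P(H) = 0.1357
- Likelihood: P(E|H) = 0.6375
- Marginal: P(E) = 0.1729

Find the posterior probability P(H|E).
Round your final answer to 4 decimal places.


Using Bayes' theorem:

P(H|E) = P(E|H) × P(H) / P(E)
       = 0.6375 × 0.1357 / 0.1729
       = 0.08650875 / 0.1729
       = 0.5003

The evidence strengthens our belief in H.
Prior: 0.1357 → Posterior: 0.5003


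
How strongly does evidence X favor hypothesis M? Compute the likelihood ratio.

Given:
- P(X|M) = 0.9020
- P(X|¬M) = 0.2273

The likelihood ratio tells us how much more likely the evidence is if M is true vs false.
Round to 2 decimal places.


Likelihood Ratio (LR) = P(X|M) / P(X|¬M)

LR = 0.9020 / 0.2273
   = 3.97

The evidence is 3.97 times more likely if M is true than if M is false.
LR > 1, so observing X raises the odds in favor of M.


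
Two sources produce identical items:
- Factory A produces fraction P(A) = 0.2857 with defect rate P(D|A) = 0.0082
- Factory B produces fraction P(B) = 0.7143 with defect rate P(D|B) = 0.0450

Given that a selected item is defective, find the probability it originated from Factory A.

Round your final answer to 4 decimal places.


Let A = from Factory A, D = defective

Given:
- P(A) = 0.2857, P(B) = 0.7143
- P(D|A) = 0.0082, P(D|B) = 0.0450

Step 1: Find P(D)
P(D) = P(D|A)P(A) + P(D|B)P(B)
     = 0.0082 × 0.2857 + 0.0450 × 0.7143
     = 0.00234274 + 0.03214350
     = 0.03448624

Step 2: Apply Bayes' theorem
P(A|D) = P(D|A)P(A) / P(D)
       = 0.00234274 / 0.03448624
       = 0.0679


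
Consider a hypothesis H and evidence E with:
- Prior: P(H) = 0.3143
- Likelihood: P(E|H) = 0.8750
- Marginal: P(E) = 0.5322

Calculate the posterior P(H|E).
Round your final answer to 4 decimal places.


Using Bayes' theorem:

P(H|E) = P(E|H) × P(H) / P(E)
       = 0.8750 × 0.3143 / 0.5322
       = 0.27501250 / 0.5322
       = 0.5167

The evidence strengthens our belief in H.
Prior: 0.3143 → Posterior: 0.5167


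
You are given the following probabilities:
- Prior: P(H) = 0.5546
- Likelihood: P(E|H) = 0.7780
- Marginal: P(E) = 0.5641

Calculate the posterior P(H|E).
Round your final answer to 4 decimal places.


Using Bayes' theorem:

P(H|E) = P(E|H) × P(H) / P(E)
       = 0.7780 × 0.5546 / 0.5641
       = 0.43147880 / 0.5641
       = 0.7649

The evidence strengthens our belief in H.
Prior: 0.5546 → Posterior: 0.7649


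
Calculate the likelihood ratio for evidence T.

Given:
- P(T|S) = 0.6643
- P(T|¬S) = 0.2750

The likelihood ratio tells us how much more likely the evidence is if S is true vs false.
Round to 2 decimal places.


Likelihood Ratio (LR) = P(T|S) / P(T|¬S)

LR = 0.6643 / 0.2750
   = 2.42

The evidence is 2.42 times more likely if S is true than if S is false.
Because LR exceeds 1, T is evidence for S.


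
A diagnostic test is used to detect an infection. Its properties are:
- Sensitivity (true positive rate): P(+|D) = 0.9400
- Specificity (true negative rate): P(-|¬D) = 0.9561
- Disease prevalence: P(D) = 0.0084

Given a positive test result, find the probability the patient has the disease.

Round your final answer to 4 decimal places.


Let D = has disease, + = positive test

Given:
- P(D) = 0.0084 (prevalence)
- P(+|D) = 0.9400 (sensitivity)
- P(-|¬D) = 0.9561 (specificity)
- P(+|¬D) = 0.0439 (false positive rate = 1 - specificity)

Step 1: Find P(+)
P(+) = P(+|D)P(D) + P(+|¬D)P(¬D)
     = 0.9400 × 0.0084 + 0.0439 × 0.9916
     = 0.00789600 + 0.04353124
     = 0.05142724

Step 2: Apply Bayes' theorem for P(D|+)
P(D|+) = P(+|D)P(D) / P(+)
       = 0.00789600 / 0.05142724
       = 0.1535


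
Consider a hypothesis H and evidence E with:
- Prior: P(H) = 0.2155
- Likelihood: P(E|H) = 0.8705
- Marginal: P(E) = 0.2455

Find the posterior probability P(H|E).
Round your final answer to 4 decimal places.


Using Bayes' theorem:

P(H|E) = P(E|H) × P(H) / P(E)
       = 0.8705 × 0.2155 / 0.2455
       = 0.18759275 / 0.2455
       = 0.7641

The evidence strengthens our belief in H.
Prior: 0.2155 → Posterior: 0.7641


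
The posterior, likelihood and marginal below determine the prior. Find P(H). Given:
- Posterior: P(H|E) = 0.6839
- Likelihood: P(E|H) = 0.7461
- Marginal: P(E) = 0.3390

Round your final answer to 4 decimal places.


From Bayes' theorem: P(H|E) = P(E|H) × P(H) / P(E)

Rearranging for P(H):
P(H) = P(H|E) × P(E) / P(E|H)
     = 0.6839 × 0.3390 / 0.7461
     = 0.23184210 / 0.7461
     = 0.3107


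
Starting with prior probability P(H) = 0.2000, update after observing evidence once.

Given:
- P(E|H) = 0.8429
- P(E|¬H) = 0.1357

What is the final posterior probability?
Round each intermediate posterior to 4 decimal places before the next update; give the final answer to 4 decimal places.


Sequential Bayesian updating:

Initial prior: P(H) = 0.2000

Update 1:
  P(E) = 0.8429 × 0.2000 + 0.1357 × 0.8000 = 0.16858000 + 0.10856000 = 0.27714000
  P(H|E) = 0.16858000 / 0.27714000 = 0.6083

Final posterior: 0.6083


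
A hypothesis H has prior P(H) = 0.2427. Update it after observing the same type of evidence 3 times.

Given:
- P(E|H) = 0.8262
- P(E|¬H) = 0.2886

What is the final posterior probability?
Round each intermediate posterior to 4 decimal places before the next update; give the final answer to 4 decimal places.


Sequential Bayesian updating:

Initial prior: P(H) = 0.2427

Update 1:
  P(E) = 0.8262 × 0.2427 + 0.2886 × 0.7573 = 0.20051874 + 0.21855678 = 0.41907552
  P(H|E) = 0.20051874 / 0.41907552 = 0.4785

Update 2:
  P(E) = 0.8262 × 0.4785 + 0.2886 × 0.5215 = 0.39533670 + 0.15050490 = 0.54584160
  P(H|E) = 0.39533670 / 0.54584160 = 0.7243

Update 3:
  P(E) = 0.8262 × 0.7243 + 0.2886 × 0.2757 = 0.59841666 + 0.07956702 = 0.67798368
  P(H|E) = 0.59841666 / 0.67798368 = 0.8826

Final posterior: 0.8826


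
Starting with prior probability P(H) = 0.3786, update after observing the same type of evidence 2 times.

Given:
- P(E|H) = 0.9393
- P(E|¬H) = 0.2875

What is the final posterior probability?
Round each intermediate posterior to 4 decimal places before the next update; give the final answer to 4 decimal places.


Sequential Bayesian updating:

Initial prior: P(H) = 0.3786

Update 1:
  P(E) = 0.9393 × 0.3786 + 0.2875 × 0.6214 = 0.35561898 + 0.17865250 = 0.53427148
  P(H|E) = 0.35561898 / 0.53427148 = 0.6656

Update 2:
  P(E) = 0.9393 × 0.6656 + 0.2875 × 0.3344 = 0.62519808 + 0.09614000 = 0.72133808
  P(H|E) = 0.62519808 / 0.72133808 = 0.8667

Final posterior: 0.8667


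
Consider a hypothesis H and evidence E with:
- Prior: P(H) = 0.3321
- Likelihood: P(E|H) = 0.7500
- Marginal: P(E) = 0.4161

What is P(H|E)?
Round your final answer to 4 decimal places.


Using Bayes' theorem:

P(H|E) = P(E|H) × P(H) / P(E)
       = 0.7500 × 0.3321 / 0.4161
       = 0.24907500 / 0.4161
       = 0.5986

The evidence strengthens our belief in H.
Prior: 0.3321 → Posterior: 0.5986


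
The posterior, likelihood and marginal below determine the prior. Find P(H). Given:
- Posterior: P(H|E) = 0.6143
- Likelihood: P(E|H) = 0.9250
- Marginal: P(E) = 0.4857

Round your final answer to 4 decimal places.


From Bayes' theorem: P(H|E) = P(E|H) × P(H) / P(E)

Rearranging for P(H):
P(H) = P(H|E) × P(E) / P(E|H)
     = 0.6143 × 0.4857 / 0.9250
     = 0.29836551 / 0.9250
     = 0.3226


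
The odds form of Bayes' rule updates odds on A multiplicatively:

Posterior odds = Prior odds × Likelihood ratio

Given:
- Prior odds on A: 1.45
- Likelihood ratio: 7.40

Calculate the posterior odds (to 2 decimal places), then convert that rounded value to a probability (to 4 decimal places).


Step 1: Calculate posterior odds
Posterior odds = Prior odds × LR
               = 1.45 × 7.40
               = 10.73

Step 2: Convert to probability
P(A|E) = Posterior odds / (1 + Posterior odds)
       = 10.73 / (1 + 10.73)
       = 10.73 / 11.73
       = 0.9147

The evidence increased P(A) from 0.5918 to 0.9147.


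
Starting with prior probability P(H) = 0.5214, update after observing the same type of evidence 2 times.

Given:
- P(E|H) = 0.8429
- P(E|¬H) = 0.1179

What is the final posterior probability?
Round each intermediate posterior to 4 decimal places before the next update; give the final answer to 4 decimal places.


Sequential Bayesian updating:

Initial prior: P(H) = 0.5214

Update 1:
  P(E) = 0.8429 × 0.5214 + 0.1179 × 0.4786 = 0.43948806 + 0.05642694 = 0.49591500
  P(H|E) = 0.43948806 / 0.49591500 = 0.8862

Update 2:
  P(E) = 0.8429 × 0.8862 + 0.1179 × 0.1138 = 0.74697798 + 0.01341702 = 0.76039500
  P(H|E) = 0.74697798 / 0.76039500 = 0.9824

Final posterior: 0.9824


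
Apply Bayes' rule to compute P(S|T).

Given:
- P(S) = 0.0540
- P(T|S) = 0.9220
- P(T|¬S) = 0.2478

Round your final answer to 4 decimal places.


Bayes' theorem: P(S|T) = P(T|S) × P(S) / P(T)

Step 1: Calculate P(T) using law of total probability
P(T) = P(T|S)P(S) + P(T|¬S)P(¬S)
     = 0.9220 × 0.0540 + 0.2478 × 0.9460
     = 0.04978800 + 0.23441880
     = 0.28420680

Step 2: Apply Bayes' theorem
P(S|T) = P(T|S) × P(S) / P(T)
       = 0.04978800 / 0.28420680
       = 0.1752


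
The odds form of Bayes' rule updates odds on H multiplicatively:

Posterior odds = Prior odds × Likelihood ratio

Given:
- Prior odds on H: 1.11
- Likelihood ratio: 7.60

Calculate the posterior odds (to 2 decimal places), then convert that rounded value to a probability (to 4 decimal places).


Step 1: Calculate posterior odds
Posterior odds = Prior odds × LR
               = 1.11 × 7.60
               = 8.44

Step 2: Convert to probability
P(H|E) = Posterior odds / (1 + Posterior odds)
       = 8.44 / (1 + 8.44)
       = 8.44 / 9.44
       = 0.8941

The evidence increased P(H) from 0.5261 to 0.8941.


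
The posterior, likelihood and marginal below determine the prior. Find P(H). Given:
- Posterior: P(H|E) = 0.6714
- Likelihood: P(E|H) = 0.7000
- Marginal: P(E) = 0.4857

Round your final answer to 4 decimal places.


From Bayes' theorem: P(H|E) = P(E|H) × P(H) / P(E)

Rearranging for P(H):
P(H) = P(H|E) × P(E) / P(E|H)
     = 0.6714 × 0.4857 / 0.7000
     = 0.32609898 / 0.7000
     = 0.4659


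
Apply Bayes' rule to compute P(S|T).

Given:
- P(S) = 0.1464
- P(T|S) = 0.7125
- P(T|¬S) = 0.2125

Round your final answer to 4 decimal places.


Bayes' theorem: P(S|T) = P(T|S) × P(S) / P(T)

Step 1: Calculate P(T) using law of total probability
P(T) = P(T|S)P(S) + P(T|¬S)P(¬S)
     = 0.7125 × 0.1464 + 0.2125 × 0.8536
     = 0.10431000 + 0.18139000
     = 0.28570000

Step 2: Apply Bayes' theorem
P(S|T) = P(T|S) × P(S) / P(T)
       = 0.10431000 / 0.28570000
       = 0.3651


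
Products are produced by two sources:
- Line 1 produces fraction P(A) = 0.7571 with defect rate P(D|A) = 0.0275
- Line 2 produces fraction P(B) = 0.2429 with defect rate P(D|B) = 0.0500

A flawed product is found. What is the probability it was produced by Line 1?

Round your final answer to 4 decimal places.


Let A = from Line 1, D = flawed

Given:
- P(A) = 0.7571, P(B) = 0.2429
- P(D|A) = 0.0275, P(D|B) = 0.0500

Step 1: Find P(D)
P(D) = P(D|A)P(A) + P(D|B)P(B)
     = 0.0275 × 0.7571 + 0.0500 × 0.2429
     = 0.02082025 + 0.01214500
     = 0.03296525

Step 2: Apply Bayes' theorem
P(A|D) = P(D|A)P(A) / P(D)
       = 0.02082025 / 0.03296525
       = 0.6316


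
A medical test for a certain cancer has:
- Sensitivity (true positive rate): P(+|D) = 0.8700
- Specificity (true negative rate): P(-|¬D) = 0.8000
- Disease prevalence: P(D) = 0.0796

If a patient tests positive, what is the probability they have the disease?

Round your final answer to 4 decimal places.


Let D = has disease, + = positive test

Given:
- P(D) = 0.0796 (prevalence)
- P(+|D) = 0.8700 (sensitivity)
- P(-|¬D) = 0.8000 (specificity)
- P(+|¬D) = 0.2000 (false positive rate = 1 - specificity)

Step 1: Find P(+)
P(+) = P(+|D)P(D) + P(+|¬D)P(¬D)
     = 0.8700 × 0.0796 + 0.2000 × 0.9204
     = 0.06925200 + 0.18408000
     = 0.25333200

Step 2: Apply Bayes' theorem for P(D|+)
P(D|+) = P(+|D)P(D) / P(+)
       = 0.06925200 / 0.25333200
       = 0.2734


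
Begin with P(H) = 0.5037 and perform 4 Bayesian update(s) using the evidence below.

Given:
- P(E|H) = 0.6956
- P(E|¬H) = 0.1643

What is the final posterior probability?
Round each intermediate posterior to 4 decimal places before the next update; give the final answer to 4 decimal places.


Sequential Bayesian updating:

Initial prior: P(H) = 0.5037

Update 1:
  P(E) = 0.6956 × 0.5037 + 0.1643 × 0.4963 = 0.35037372 + 0.08154209 = 0.43191581
  P(H|E) = 0.35037372 / 0.43191581 = 0.8112

Update 2:
  P(E) = 0.6956 × 0.8112 + 0.1643 × 0.1888 = 0.56427072 + 0.03101984 = 0.59529056
  P(H|E) = 0.56427072 / 0.59529056 = 0.9479

Update 3:
  P(E) = 0.6956 × 0.9479 + 0.1643 × 0.0521 = 0.65935924 + 0.00856003 = 0.66791927
  P(H|E) = 0.65935924 / 0.66791927 = 0.9872

Update 4:
  P(E) = 0.6956 × 0.9872 + 0.1643 × 0.0128 = 0.68669632 + 0.00210304 = 0.68879936
  P(H|E) = 0.68669632 / 0.68879936 = 0.9969

Final posterior: 0.9969


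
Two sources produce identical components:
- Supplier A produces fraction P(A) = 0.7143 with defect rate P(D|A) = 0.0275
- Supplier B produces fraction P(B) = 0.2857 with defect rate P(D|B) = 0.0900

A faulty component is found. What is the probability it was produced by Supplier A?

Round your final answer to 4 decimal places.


Let A = from Supplier A, D = faulty

Given:
- P(A) = 0.7143, P(B) = 0.2857
- P(D|A) = 0.0275, P(D|B) = 0.0900

Step 1: Find P(D)
P(D) = P(D|A)P(A) + P(D|B)P(B)
     = 0.0275 × 0.7143 + 0.0900 × 0.2857
     = 0.01964325 + 0.02571300
     = 0.04535625

Step 2: Apply Bayes' theorem
P(A|D) = P(D|A)P(A) / P(D)
       = 0.01964325 / 0.04535625
       = 0.4331


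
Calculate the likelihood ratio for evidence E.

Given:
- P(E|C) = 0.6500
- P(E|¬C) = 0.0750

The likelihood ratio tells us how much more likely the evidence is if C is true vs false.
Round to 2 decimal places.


Likelihood Ratio (LR) = P(E|C) / P(E|¬C)

LR = 0.6500 / 0.0750
   = 8.67

The evidence is 8.67 times more likely if C is true than if C is false.
LR > 1, so observing E raises the odds in favor of C.


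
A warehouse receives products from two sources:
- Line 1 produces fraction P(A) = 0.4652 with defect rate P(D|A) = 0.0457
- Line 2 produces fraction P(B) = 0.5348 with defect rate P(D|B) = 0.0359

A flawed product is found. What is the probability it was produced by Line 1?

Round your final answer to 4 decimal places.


Let A = from Line 1, D = flawed

Given:
- P(A) = 0.4652, P(B) = 0.5348
- P(D|A) = 0.0457, P(D|B) = 0.0359

Step 1: Find P(D)
P(D) = P(D|A)P(A) + P(D|B)P(B)
     = 0.0457 × 0.4652 + 0.0359 × 0.5348
     = 0.02125964 + 0.01919932
     = 0.04045896

Step 2: Apply Bayes' theorem
P(A|D) = P(D|A)P(A) / P(D)
       = 0.02125964 / 0.04045896
       = 0.5255


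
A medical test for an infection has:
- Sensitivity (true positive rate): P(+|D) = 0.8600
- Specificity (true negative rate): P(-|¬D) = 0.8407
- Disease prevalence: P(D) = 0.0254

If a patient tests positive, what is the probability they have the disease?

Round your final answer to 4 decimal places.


Let D = has disease, + = positive test

Given:
- P(D) = 0.0254 (prevalence)
- P(+|D) = 0.8600 (sensitivity)
- P(-|¬D) = 0.8407 (specificity)
- P(+|¬D) = 0.1593 (false positive rate = 1 - specificity)

Step 1: Find P(+)
P(+) = P(+|D)P(D) + P(+|¬D)P(¬D)
     = 0.8600 × 0.0254 + 0.1593 × 0.9746
     = 0.02184400 + 0.15525378
     = 0.17709778

Step 2: Apply Bayes' theorem for P(D|+)
P(D|+) = P(+|D)P(D) / P(+)
       = 0.02184400 / 0.17709778
       = 0.1233


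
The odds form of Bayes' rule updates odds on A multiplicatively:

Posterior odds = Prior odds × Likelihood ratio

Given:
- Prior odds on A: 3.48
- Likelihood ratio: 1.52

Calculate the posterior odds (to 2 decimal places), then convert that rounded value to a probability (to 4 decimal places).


Step 1: Calculate posterior odds
Posterior odds = Prior odds × LR
               = 3.48 × 1.52
               = 5.29

Step 2: Convert to probability
P(A|E) = Posterior odds / (1 + Posterior odds)
       = 5.29 / (1 + 5.29)
       = 5.29 / 6.29
       = 0.8410

The evidence increased P(A) from 0.7768 to 0.8410.


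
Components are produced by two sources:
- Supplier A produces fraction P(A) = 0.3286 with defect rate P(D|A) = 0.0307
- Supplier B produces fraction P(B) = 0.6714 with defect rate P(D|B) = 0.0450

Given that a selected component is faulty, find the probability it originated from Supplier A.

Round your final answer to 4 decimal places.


Let A = from Supplier A, D = faulty

Given:
- P(A) = 0.3286, P(B) = 0.6714
- P(D|A) = 0.0307, P(D|B) = 0.0450

Step 1: Find P(D)
P(D) = P(D|A)P(A) + P(D|B)P(B)
     = 0.0307 × 0.3286 + 0.0450 × 0.6714
     = 0.01008802 + 0.03021300
     = 0.04030102

Step 2: Apply Bayes' theorem
P(A|D) = P(D|A)P(A) / P(D)
       = 0.01008802 / 0.04030102
       = 0.2503


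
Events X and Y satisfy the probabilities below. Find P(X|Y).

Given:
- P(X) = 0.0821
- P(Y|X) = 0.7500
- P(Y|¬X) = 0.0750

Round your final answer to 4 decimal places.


Bayes' theorem: P(X|Y) = P(Y|X) × P(X) / P(Y)

Step 1: Calculate P(Y) using law of total probability
P(Y) = P(Y|X)P(X) + P(Y|¬X)P(¬X)
     = 0.7500 × 0.0821 + 0.0750 × 0.9179
     = 0.06157500 + 0.06884250
     = 0.13041750

Step 2: Apply Bayes' theorem
P(X|Y) = P(Y|X) × P(X) / P(Y)
       = 0.06157500 / 0.13041750
       = 0.4721


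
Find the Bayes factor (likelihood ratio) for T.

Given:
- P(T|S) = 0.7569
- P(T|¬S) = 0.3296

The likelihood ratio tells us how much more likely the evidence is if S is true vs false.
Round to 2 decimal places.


Likelihood Ratio (LR) = P(T|S) / P(T|¬S)

LR = 0.7569 / 0.3296
   = 2.30

The evidence is 2.30 times more likely if S is true than if S is false.
LR > 1, so observing T raises the odds in favor of S.


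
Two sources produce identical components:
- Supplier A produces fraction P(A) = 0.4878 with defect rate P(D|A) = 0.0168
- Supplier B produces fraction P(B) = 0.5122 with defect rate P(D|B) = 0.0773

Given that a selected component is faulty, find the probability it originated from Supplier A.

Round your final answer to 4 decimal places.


Let A = from Supplier A, D = faulty

Given:
- P(A) = 0.4878, P(B) = 0.5122
- P(D|A) = 0.0168, P(D|B) = 0.0773

Step 1: Find P(D)
P(D) = P(D|A)P(A) + P(D|B)P(B)
     = 0.0168 × 0.4878 + 0.0773 × 0.5122
     = 0.00819504 + 0.03959306
     = 0.04778810

Step 2: Apply Bayes' theorem
P(A|D) = P(D|A)P(A) / P(D)
       = 0.00819504 / 0.04778810
       = 0.1715


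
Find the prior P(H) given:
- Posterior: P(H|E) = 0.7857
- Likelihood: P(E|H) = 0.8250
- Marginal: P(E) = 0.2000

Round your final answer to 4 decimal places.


From Bayes' theorem: P(H|E) = P(E|H) × P(H) / P(E)

Rearranging for P(H):
P(H) = P(H|E) × P(E) / P(E|H)
     = 0.7857 × 0.2000 / 0.8250
     = 0.15714000 / 0.8250
     = 0.1905


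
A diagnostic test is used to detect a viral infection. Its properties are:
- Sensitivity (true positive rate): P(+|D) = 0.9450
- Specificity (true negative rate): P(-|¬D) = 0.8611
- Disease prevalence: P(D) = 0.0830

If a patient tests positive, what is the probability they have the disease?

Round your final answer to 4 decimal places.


Let D = has disease, + = positive test

Given:
- P(D) = 0.0830 (prevalence)
- P(+|D) = 0.9450 (sensitivity)
- P(-|¬D) = 0.8611 (specificity)
- P(+|¬D) = 0.1389 (false positive rate = 1 - specificity)

Step 1: Find P(+)
P(+) = P(+|D)P(D) + P(+|¬D)P(¬D)
     = 0.9450 × 0.0830 + 0.1389 × 0.9170
     = 0.07843500 + 0.12737130
     = 0.20580630

Step 2: Apply Bayes' theorem for P(D|+)
P(D|+) = P(+|D)P(D) / P(+)
       = 0.07843500 / 0.20580630
       = 0.3811


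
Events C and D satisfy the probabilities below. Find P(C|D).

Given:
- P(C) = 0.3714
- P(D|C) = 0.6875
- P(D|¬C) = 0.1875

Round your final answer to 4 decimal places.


Bayes' theorem: P(C|D) = P(D|C) × P(C) / P(D)

Step 1: Calculate P(D) using law of total probability
P(D) = P(D|C)P(C) + P(D|¬C)P(¬C)
     = 0.6875 × 0.3714 + 0.1875 × 0.6286
     = 0.25533750 + 0.11786250
     = 0.37320000

Step 2: Apply Bayes' theorem
P(C|D) = P(D|C) × P(C) / P(D)
       = 0.25533750 / 0.37320000
       = 0.6842


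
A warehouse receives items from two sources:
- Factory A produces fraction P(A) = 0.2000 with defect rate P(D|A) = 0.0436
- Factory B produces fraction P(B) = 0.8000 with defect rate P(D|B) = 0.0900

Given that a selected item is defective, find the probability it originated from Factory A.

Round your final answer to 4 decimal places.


Let A = from Factory A, D = defective

Given:
- P(A) = 0.2000, P(B) = 0.8000
- P(D|A) = 0.0436, P(D|B) = 0.0900

Step 1: Find P(D)
P(D) = P(D|A)P(A) + P(D|B)P(B)
     = 0.0436 × 0.2000 + 0.0900 × 0.8000
     = 0.00872000 + 0.07200000
     = 0.08072000

Step 2: Apply Bayes' theorem
P(A|D) = P(D|A)P(A) / P(D)
       = 0.00872000 / 0.08072000
       = 0.1080


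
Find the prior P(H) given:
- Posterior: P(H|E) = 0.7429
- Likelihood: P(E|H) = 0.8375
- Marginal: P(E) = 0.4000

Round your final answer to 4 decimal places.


From Bayes' theorem: P(H|E) = P(E|H) × P(H) / P(E)

Rearranging for P(H):
P(H) = P(H|E) × P(E) / P(E|H)
     = 0.7429 × 0.4000 / 0.8375
     = 0.29716000 / 0.8375
     = 0.3548


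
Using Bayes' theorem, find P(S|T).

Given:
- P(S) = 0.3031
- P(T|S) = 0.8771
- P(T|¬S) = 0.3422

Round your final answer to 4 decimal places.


Bayes' theorem: P(S|T) = P(T|S) × P(S) / P(T)

Step 1: Calculate P(T) using law of total probability
P(T) = P(T|S)P(S) + P(T|¬S)P(¬S)
     = 0.8771 × 0.3031 + 0.3422 × 0.6969
     = 0.26584901 + 0.23847918
     = 0.50432819

Step 2: Apply Bayes' theorem
P(S|T) = P(T|S) × P(S) / P(T)
       = 0.26584901 / 0.50432819
       = 0.5271


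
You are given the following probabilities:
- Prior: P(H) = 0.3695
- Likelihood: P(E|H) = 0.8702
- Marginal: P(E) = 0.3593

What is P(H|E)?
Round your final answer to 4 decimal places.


Using Bayes' theorem:

P(H|E) = P(E|H) × P(H) / P(E)
       = 0.8702 × 0.3695 / 0.3593
       = 0.32153890 / 0.3593
       = 0.8949

The evidence strengthens our belief in H.
Prior: 0.3695 → Posterior: 0.8949


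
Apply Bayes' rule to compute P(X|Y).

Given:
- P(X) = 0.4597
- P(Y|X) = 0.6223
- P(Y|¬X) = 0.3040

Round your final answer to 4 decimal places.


Bayes' theorem: P(X|Y) = P(Y|X) × P(X) / P(Y)

Step 1: Calculate P(Y) using law of total probability
P(Y) = P(Y|X)P(X) + P(Y|¬X)P(¬X)
     = 0.6223 × 0.4597 + 0.3040 × 0.5403
     = 0.28607131 + 0.16425120
     = 0.45032251

Step 2: Apply Bayes' theorem
P(X|Y) = P(Y|X) × P(X) / P(Y)
       = 0.28607131 / 0.45032251
       = 0.6353


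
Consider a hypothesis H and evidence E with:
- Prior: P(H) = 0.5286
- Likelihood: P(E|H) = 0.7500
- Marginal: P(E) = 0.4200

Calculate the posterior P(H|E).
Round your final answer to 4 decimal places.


Using Bayes' theorem:

P(H|E) = P(E|H) × P(H) / P(E)
       = 0.7500 × 0.5286 / 0.4200
       = 0.39645000 / 0.4200
       = 0.9439

The evidence strengthens our belief in H.
Prior: 0.5286 → Posterior: 0.9439


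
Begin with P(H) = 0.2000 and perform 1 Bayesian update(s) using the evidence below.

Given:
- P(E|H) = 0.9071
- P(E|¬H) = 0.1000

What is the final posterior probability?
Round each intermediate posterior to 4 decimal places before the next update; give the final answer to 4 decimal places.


Sequential Bayesian updating:

Initial prior: P(H) = 0.2000

Update 1:
  P(E) = 0.9071 × 0.2000 + 0.1000 × 0.8000 = 0.18142000 + 0.08000000 = 0.26142000
  P(H|E) = 0.18142000 / 0.26142000 = 0.6940

Final posterior: 0.6940


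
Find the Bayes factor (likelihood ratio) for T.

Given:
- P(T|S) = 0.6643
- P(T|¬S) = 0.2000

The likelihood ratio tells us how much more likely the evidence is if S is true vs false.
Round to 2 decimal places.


Likelihood Ratio (LR) = P(T|S) / P(T|¬S)

LR = 0.6643 / 0.2000
   = 3.32

The evidence is 3.32 times more likely if S is true than if S is false.
LR > 1, so observing T raises the odds in favor of S.


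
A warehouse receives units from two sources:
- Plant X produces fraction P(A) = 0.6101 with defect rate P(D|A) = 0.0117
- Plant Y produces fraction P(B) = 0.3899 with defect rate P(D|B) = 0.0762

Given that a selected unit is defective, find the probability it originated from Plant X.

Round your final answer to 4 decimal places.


Let A = from Plant X, D = defective

Given:
- P(A) = 0.6101, P(B) = 0.3899
- P(D|A) = 0.0117, P(D|B) = 0.0762

Step 1: Find P(D)
P(D) = P(D|A)P(A) + P(D|B)P(B)
     = 0.0117 × 0.6101 + 0.0762 × 0.3899
     = 0.00713817 + 0.02971038
     = 0.03684855

Step 2: Apply Bayes' theorem
P(A|D) = P(D|A)P(A) / P(D)
       = 0.00713817 / 0.03684855
       = 0.1937


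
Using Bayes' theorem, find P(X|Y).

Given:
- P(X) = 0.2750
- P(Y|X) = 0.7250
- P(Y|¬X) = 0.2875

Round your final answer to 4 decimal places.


Bayes' theorem: P(X|Y) = P(Y|X) × P(X) / P(Y)

Step 1: Calculate P(Y) using law of total probability
P(Y) = P(Y|X)P(X) + P(Y|¬X)P(¬X)
     = 0.7250 × 0.2750 + 0.2875 × 0.7250
     = 0.19937500 + 0.20843750
     = 0.40781250

Step 2: Apply Bayes' theorem
P(X|Y) = P(Y|X) × P(X) / P(Y)
       = 0.19937500 / 0.40781250
       = 0.4889


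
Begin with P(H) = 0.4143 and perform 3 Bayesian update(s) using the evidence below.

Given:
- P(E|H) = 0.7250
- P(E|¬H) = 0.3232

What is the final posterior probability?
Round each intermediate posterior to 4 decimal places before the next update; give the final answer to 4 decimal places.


Sequential Bayesian updating:

Initial prior: P(H) = 0.4143

Update 1:
  P(E) = 0.7250 × 0.4143 + 0.3232 × 0.5857 = 0.30036750 + 0.18929824 = 0.48966574
  P(H|E) = 0.30036750 / 0.48966574 = 0.6134

Update 2:
  P(E) = 0.7250 × 0.6134 + 0.3232 × 0.3866 = 0.44471500 + 0.12494912 = 0.56966412
  P(H|E) = 0.44471500 / 0.56966412 = 0.7807

Update 3:
  P(E) = 0.7250 × 0.7807 + 0.3232 × 0.2193 = 0.56600750 + 0.07087776 = 0.63688526
  P(H|E) = 0.56600750 / 0.63688526 = 0.8887

Final posterior: 0.8887


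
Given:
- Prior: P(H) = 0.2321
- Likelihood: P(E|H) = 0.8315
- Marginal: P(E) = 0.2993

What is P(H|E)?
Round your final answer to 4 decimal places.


Using Bayes' theorem:

P(H|E) = P(E|H) × P(H) / P(E)
       = 0.8315 × 0.2321 / 0.2993
       = 0.19299115 / 0.2993
       = 0.6448

The evidence strengthens our belief in H.
Prior: 0.2321 → Posterior: 0.6448


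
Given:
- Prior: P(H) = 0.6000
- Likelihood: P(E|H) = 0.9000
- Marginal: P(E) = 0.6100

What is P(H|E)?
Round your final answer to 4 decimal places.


Using Bayes' theorem:

P(H|E) = P(E|H) × P(H) / P(E)
       = 0.9000 × 0.6000 / 0.6100
       = 0.54000000 / 0.6100
       = 0.8852

The evidence strengthens our belief in H.
Prior: 0.6000 → Posterior: 0.8852


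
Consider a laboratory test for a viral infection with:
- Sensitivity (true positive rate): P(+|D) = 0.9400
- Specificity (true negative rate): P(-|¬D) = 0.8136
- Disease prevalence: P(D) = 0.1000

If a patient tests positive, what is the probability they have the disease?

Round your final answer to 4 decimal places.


Let D = has disease, + = positive test

Given:
- P(D) = 0.1000 (prevalence)
- P(+|D) = 0.9400 (sensitivity)
- P(-|¬D) = 0.8136 (specificity)
- P(+|¬D) = 0.1864 (false positive rate = 1 - specificity)

Step 1: Find P(+)
P(+) = P(+|D)P(D) + P(+|¬D)P(¬D)
     = 0.9400 × 0.1000 + 0.1864 × 0.9000
     = 0.09400000 + 0.16776000
     = 0.26176000

Step 2: Apply Bayes' theorem for P(D|+)
P(D|+) = P(+|D)P(D) / P(+)
       = 0.09400000 / 0.26176000
       = 0.3591


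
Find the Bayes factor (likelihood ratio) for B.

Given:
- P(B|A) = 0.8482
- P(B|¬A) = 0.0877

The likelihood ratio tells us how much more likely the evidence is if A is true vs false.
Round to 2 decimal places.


Likelihood Ratio (LR) = P(B|A) / P(B|¬A)

LR = 0.8482 / 0.0877
   = 9.67

The evidence is 9.67 times more likely if A is true than if A is false.
LR > 1, so observing B raises the odds in favor of A.


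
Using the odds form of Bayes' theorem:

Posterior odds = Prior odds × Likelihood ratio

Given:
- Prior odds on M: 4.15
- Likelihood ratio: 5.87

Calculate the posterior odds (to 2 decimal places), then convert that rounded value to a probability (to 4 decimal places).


Step 1: Calculate posterior odds
Posterior odds = Prior odds × LR
               = 4.15 × 5.87
               = 24.36

Step 2: Convert to probability
P(M|E) = Posterior odds / (1 + Posterior odds)
       = 24.36 / (1 + 24.36)
       = 24.36 / 25.36
       = 0.9606

The evidence increased P(M) from 0.8058 to 0.9606.


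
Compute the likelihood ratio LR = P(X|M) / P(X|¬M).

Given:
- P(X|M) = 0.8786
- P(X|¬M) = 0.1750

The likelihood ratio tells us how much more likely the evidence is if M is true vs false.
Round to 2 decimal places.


Likelihood Ratio (LR) = P(X|M) / P(X|¬M)

LR = 0.8786 / 0.1750
   = 5.02

The evidence is 5.02 times more likely if M is true than if M is false.
LR > 1, so observing X raises the odds in favor of M.


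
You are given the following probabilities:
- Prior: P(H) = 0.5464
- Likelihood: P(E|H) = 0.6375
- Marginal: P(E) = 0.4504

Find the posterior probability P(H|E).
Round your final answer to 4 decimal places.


Using Bayes' theorem:

P(H|E) = P(E|H) × P(H) / P(E)
       = 0.6375 × 0.5464 / 0.4504
       = 0.34833000 / 0.4504
       = 0.7734

The evidence strengthens our belief in H.
Prior: 0.5464 → Posterior: 0.7734


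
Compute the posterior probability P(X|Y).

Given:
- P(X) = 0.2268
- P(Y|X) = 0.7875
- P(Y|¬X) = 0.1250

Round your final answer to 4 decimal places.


Bayes' theorem: P(X|Y) = P(Y|X) × P(X) / P(Y)

Step 1: Calculate P(Y) using law of total probability
P(Y) = P(Y|X)P(X) + P(Y|¬X)P(¬X)
     = 0.7875 × 0.2268 + 0.1250 × 0.7732
     = 0.17860500 + 0.09665000
     = 0.27525500

Step 2: Apply Bayes' theorem
P(X|Y) = P(Y|X) × P(X) / P(Y)
       = 0.17860500 / 0.27525500
       = 0.6489


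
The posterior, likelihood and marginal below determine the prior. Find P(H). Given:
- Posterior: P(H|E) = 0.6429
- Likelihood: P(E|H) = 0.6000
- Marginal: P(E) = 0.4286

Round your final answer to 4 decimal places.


From Bayes' theorem: P(H|E) = P(E|H) × P(H) / P(E)

Rearranging for P(H):
P(H) = P(H|E) × P(E) / P(E|H)
     = 0.6429 × 0.4286 / 0.6000
     = 0.27554694 / 0.6000
     = 0.4592


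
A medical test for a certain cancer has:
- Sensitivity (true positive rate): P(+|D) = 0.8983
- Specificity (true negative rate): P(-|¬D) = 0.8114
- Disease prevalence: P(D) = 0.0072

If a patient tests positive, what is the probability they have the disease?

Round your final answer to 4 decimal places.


Let D = has disease, + = positive test

Given:
- P(D) = 0.0072 (prevalence)
- P(+|D) = 0.8983 (sensitivity)
- P(-|¬D) = 0.8114 (specificity)
- P(+|¬D) = 0.1886 (false positive rate = 1 - specificity)

Step 1: Find P(+)
P(+) = P(+|D)P(D) + P(+|¬D)P(¬D)
     = 0.8983 × 0.0072 + 0.1886 × 0.9928
     = 0.00646776 + 0.18724208
     = 0.19370984

Step 2: Apply Bayes' theorem for P(D|+)
P(D|+) = P(+|D)P(D) / P(+)
       = 0.00646776 / 0.19370984
       = 0.0334


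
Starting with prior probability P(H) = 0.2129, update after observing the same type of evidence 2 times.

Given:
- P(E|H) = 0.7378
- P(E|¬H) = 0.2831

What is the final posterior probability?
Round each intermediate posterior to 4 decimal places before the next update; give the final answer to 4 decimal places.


Sequential Bayesian updating:

Initial prior: P(H) = 0.2129

Update 1:
  P(E) = 0.7378 × 0.2129 + 0.2831 × 0.7871 = 0.15707762 + 0.22282801 = 0.37990563
  P(H|E) = 0.15707762 / 0.37990563 = 0.4135

Update 2:
  P(E) = 0.7378 × 0.4135 + 0.2831 × 0.5865 = 0.30508030 + 0.16603815 = 0.47111845
  P(H|E) = 0.30508030 / 0.47111845 = 0.6476

Final posterior: 0.6476


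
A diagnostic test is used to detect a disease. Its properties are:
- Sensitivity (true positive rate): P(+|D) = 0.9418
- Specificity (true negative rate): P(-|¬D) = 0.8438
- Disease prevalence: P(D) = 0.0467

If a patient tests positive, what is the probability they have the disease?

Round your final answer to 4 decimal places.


Let D = has disease, + = positive test

Given:
- P(D) = 0.0467 (prevalence)
- P(+|D) = 0.9418 (sensitivity)
- P(-|¬D) = 0.8438 (specificity)
- P(+|¬D) = 0.1562 (false positive rate = 1 - specificity)

Step 1: Find P(+)
P(+) = P(+|D)P(D) + P(+|¬D)P(¬D)
     = 0.9418 × 0.0467 + 0.1562 × 0.9533
     = 0.04398206 + 0.14890546
     = 0.19288752

Step 2: Apply Bayes' theorem for P(D|+)
P(D|+) = P(+|D)P(D) / P(+)
       = 0.04398206 / 0.19288752
       = 0.2280


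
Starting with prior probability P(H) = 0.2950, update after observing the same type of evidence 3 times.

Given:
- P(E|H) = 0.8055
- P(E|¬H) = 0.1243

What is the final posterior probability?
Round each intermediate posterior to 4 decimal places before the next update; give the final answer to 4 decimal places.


Sequential Bayesian updating:

Initial prior: P(H) = 0.2950

Update 1:
  P(E) = 0.8055 × 0.2950 + 0.1243 × 0.7050 = 0.23762250 + 0.08763150 = 0.32525400
  P(H|E) = 0.23762250 / 0.32525400 = 0.7306

Update 2:
  P(E) = 0.8055 × 0.7306 + 0.1243 × 0.2694 = 0.58849830 + 0.03348642 = 0.62198472
  P(H|E) = 0.58849830 / 0.62198472 = 0.9462

Update 3:
  P(E) = 0.8055 × 0.9462 + 0.1243 × 0.0538 = 0.76216410 + 0.00668734 = 0.76885144
  P(H|E) = 0.76216410 / 0.76885144 = 0.9913

Final posterior: 0.9913


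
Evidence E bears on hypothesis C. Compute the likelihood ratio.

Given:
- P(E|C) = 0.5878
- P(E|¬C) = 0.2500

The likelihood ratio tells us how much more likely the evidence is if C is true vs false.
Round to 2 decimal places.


Likelihood Ratio (LR) = P(E|C) / P(E|¬C)

LR = 0.5878 / 0.2500
   = 2.35

The evidence is 2.35 times more likely if C is true than if C is false.
LR > 1, so observing E raises the odds in favor of C.


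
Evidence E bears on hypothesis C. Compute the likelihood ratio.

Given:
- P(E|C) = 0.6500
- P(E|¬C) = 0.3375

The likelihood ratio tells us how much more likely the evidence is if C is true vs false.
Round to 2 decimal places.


Likelihood Ratio (LR) = P(E|C) / P(E|¬C)

LR = 0.6500 / 0.3375
   = 1.93

The evidence is 1.93 times more likely if C is true than if C is false.
LR > 1, so observing E raises the odds in favor of C.


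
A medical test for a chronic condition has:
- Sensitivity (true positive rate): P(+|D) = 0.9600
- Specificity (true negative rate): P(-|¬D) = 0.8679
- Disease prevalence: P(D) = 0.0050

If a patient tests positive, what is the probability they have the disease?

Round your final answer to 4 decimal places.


Let D = has disease, + = positive test

Given:
- P(D) = 0.0050 (prevalence)
- P(+|D) = 0.9600 (sensitivity)
- P(-|¬D) = 0.8679 (specificity)
- P(+|¬D) = 0.1321 (false positive rate = 1 - specificity)

Step 1: Find P(+)
P(+) = P(+|D)P(D) + P(+|¬D)P(¬D)
     = 0.9600 × 0.0050 + 0.1321 × 0.9950
     = 0.00480000 + 0.13143950
     = 0.13623950

Step 2: Apply Bayes' theorem for P(D|+)
P(D|+) = P(+|D)P(D) / P(+)
       = 0.00480000 / 0.13623950
       = 0.0352


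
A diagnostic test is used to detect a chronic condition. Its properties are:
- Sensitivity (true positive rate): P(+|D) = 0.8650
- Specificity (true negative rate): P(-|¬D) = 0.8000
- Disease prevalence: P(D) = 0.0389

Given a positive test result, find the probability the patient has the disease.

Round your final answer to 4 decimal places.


Let D = has disease, + = positive test

Given:
- P(D) = 0.0389 (prevalence)
- P(+|D) = 0.8650 (sensitivity)
- P(-|¬D) = 0.8000 (specificity)
- P(+|¬D) = 0.2000 (false positive rate = 1 - specificity)

Step 1: Find P(+)
P(+) = P(+|D)P(D) + P(+|¬D)P(¬D)
     = 0.8650 × 0.0389 + 0.2000 × 0.9611
     = 0.03364850 + 0.19222000
     = 0.22586850

Step 2: Apply Bayes' theorem for P(D|+)
P(D|+) = P(+|D)P(D) / P(+)
       = 0.03364850 / 0.22586850
       = 0.1490


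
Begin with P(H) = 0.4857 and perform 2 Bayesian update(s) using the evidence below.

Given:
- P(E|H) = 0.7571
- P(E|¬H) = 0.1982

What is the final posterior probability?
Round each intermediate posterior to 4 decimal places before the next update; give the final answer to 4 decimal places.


Sequential Bayesian updating:

Initial prior: P(H) = 0.4857

Update 1:
  P(E) = 0.7571 × 0.4857 + 0.1982 × 0.5143 = 0.36772347 + 0.10193426 = 0.46965773
  P(H|E) = 0.36772347 / 0.46965773 = 0.7830

Update 2:
  P(E) = 0.7571 × 0.7830 + 0.1982 × 0.2170 = 0.59280930 + 0.04300940 = 0.63581870
  P(H|E) = 0.59280930 / 0.63581870 = 0.9324

Final posterior: 0.9324
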